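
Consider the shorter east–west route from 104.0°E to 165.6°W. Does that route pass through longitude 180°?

Naïve |-165.6 − 104.0| = 269.6° > 180°, so the shorter arc goes the other way round — across 180°.
Signed shortest Δλ = ((-165.6 − 104.0 + 180) mod 360) − 180 = 90.4°.
Going east by 90.4° from +104.0° passes through 180° before reaching -165.6°.

Yes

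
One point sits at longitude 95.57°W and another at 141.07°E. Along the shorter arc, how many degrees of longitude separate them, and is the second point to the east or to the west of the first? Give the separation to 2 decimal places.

123.36° west

Raw difference: 141.07 − -95.57 = 236.64°.
Normalise into (−180°, 180°]: 236.64° − 360° = -123.36°.
Negative ⇒ the second point lies to the west; separation 123.36°.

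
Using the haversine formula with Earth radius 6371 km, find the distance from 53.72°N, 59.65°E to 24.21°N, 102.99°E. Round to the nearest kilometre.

Δλ = 102.99 − 59.65 = 43.34°.
Δφ = 24.21 − 53.72 = -29.51°.
a = sin²(Δφ/2) + cos φ₁ · cos φ₂ · sin²(Δλ/2) = 0.138453.
c = 2·atan2(√a, √(1−a)) = 0.76253 rad → d = 6371·c ≈ 4858.05 km.

4858 km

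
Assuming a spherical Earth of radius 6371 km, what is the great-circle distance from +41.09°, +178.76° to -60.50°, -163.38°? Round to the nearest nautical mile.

6162 nmi

Δλ = -163.38 − 178.76 = -342.14°; wrapped into (−180°, 180°]: 17.86°.
Δφ = -60.50 − 41.09 = -101.59°.
a = sin²(Δφ/2) + cos φ₁ · cos φ₂ · sin²(Δλ/2) = 0.609396.
c = 2·atan2(√a, √(1−a)) = 1.79137 rad → d = 6371·c ≈ 11412.84 km ≈ 6162.44 nmi.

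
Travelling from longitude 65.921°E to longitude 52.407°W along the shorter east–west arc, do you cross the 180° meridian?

No

Signed shortest Δλ = ((-52.407 − 65.921 + 180) mod 360) − 180 = -118.328°.
Going west by 118.328° from +65.921° reaches -52.407° without touching 180°.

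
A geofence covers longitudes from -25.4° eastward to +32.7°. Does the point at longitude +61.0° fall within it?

Band width going east from -25.4° to +32.7°: ((32.7 − -25.4) mod 360) = 58.1°.
Offset of +61.0° east of the west edge: ((61.0 − -25.4) mod 360) = 86.4°.
86.4° > 58.1° ⇒ outside.

No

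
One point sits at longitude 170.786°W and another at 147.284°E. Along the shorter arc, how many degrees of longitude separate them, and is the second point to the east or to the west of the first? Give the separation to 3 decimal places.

41.930° west

Raw difference: 147.284 − -170.786 = 318.07°.
Normalise into (−180°, 180°]: 318.07° − 360° = -41.93°.
Negative ⇒ the second point lies to the west; separation 41.930°.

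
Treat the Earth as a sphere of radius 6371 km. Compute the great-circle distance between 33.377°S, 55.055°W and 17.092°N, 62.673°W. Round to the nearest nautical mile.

Δλ = -62.673 − -55.055 = -7.618°.
Δφ = 17.092 − -33.377 = 50.469°.
a = sin²(Δφ/2) + cos φ₁ · cos φ₂ · sin²(Δλ/2) = 0.185275.
c = 2·atan2(√a, √(1−a)) = 0.88995 rad → d = 6371·c ≈ 5669.87 km ≈ 3061.49 nmi.

3061 nmi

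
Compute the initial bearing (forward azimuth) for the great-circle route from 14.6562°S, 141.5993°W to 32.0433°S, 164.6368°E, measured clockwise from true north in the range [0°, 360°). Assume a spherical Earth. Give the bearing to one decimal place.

Δλ = 164.6368 − -141.5993 = 306.2361°; wrapped into (−180°, 180°]: -53.7639°.
θ = atan2( sin Δλ · cos φ₂ , cos φ₁ · sin φ₂ − sin φ₁ · cos φ₂ · cos Δλ )
  = atan2(-0.68370, -0.38652) = -119.481° → normalised to [0°, 360°): 240.519°.

240.5°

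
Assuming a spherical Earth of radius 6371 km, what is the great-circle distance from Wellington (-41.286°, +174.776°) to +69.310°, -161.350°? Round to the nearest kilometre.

Δλ = -161.350 − 174.776 = -336.126°; wrapped into (−180°, 180°]: 23.874°.
Δφ = 69.310 − -41.286 = 110.596°.
a = sin²(Δφ/2) + cos φ₁ · cos φ₂ · sin²(Δλ/2) = 0.687246.
c = 2·atan2(√a, √(1−a)) = 1.95465 rad → d = 6371·c ≈ 12453.04 km.

12453 km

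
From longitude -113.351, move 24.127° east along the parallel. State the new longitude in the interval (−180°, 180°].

Start at -113.351°; shift +24.127° → -89.224°.
-89.224° already lies in (−180°, 180°].

-89.224°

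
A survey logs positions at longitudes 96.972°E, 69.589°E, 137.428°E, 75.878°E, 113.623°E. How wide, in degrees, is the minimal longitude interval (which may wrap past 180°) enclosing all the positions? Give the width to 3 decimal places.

67.839°

Sort the longitudes: +69.589°, +75.878°, +96.972°, +113.623°, +137.428°.
Eastward gaps between consecutive values (wrapping around): 6.289°, 21.094°, 16.651°, 23.805°, 292.161°.
Largest gap = 292.161° ⇒ minimal covering band is its complement: 360° − 292.161° = 67.839°.
Band runs from +69.589° eastward to +137.428°.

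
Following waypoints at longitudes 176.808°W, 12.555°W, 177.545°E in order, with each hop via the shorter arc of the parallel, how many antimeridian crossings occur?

1

Leg 1: -176.808° → -12.555°, shortest Δλ = 164.253° (east) — does not cross 180°.
Leg 2: -12.555° → +177.545°, shortest Δλ = -169.9° (west) — crosses 180°.
Total crossings: 1.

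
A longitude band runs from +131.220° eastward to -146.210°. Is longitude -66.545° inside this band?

Band width going east from +131.220° to -146.210°: ((-146.210 − 131.220) mod 360) = 82.570°.
Offset of -66.545° east of the west edge: ((-66.545 − 131.220) mod 360) = 162.235°.
162.235° > 82.570° ⇒ outside.

No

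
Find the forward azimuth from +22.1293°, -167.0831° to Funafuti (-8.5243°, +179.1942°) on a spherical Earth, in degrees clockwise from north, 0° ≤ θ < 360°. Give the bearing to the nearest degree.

Δλ = 179.1942 − -167.0831 = 346.2773°; wrapped into (−180°, 180°]: -13.7227°.
θ = atan2( sin Δλ · cos φ₂ , cos φ₁ · sin φ₂ − sin φ₁ · cos φ₂ · cos Δλ )
  = atan2(-0.23460, -0.49921) = -154.829° → normalised to [0°, 360°): 205.171°.

205°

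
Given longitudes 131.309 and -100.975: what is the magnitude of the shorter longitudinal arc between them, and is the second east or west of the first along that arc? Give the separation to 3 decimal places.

127.716° east

Raw difference: -100.975 − 131.309 = -232.284°.
Normalise into (−180°, 180°]: -232.284° + 360° = 127.716°.
Positive ⇒ the second point lies to the east; separation 127.716°.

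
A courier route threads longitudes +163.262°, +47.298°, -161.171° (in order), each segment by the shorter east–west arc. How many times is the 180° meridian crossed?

1

Leg 1: +163.262° → +47.298°, shortest Δλ = -115.964° (west) — does not cross 180°.
Leg 2: +47.298° → -161.171°, shortest Δλ = 151.531° (east) — crosses 180°.
Total crossings: 1.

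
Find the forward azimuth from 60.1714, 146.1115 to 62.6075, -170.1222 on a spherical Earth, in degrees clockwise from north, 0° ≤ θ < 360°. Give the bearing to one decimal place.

64.3°

Δλ = -170.1222 − 146.1115 = -316.2337°; wrapped into (−180°, 180°]: 43.7663°.
θ = atan2( sin Δλ · cos φ₂ , cos φ₁ · sin φ₂ − sin φ₁ · cos φ₂ · cos Δλ )
  = atan2(0.31825, 0.15340) = 64.266° → normalised to [0°, 360°): 64.266°.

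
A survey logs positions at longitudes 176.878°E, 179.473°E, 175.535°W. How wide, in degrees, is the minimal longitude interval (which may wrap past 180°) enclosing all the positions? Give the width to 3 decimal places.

Sort the longitudes: -175.535°, +176.878°, +179.473°.
Eastward gaps between consecutive values (wrapping around): 352.413°, 2.595°, 4.992°.
Largest gap = 352.413° ⇒ minimal covering band is its complement: 360° − 352.413° = 7.587°.
Band runs from +176.878° eastward to -175.535°, crossing the antimeridian.

7.587°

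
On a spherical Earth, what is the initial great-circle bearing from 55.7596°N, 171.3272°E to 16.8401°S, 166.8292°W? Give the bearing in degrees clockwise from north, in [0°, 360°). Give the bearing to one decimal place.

158.4°

Δλ = -166.8292 − 171.3272 = -338.1564°; wrapped into (−180°, 180°]: 21.8436°.
θ = atan2( sin Δλ · cos φ₂ , cos φ₁ · sin φ₂ − sin φ₁ · cos φ₂ · cos Δλ )
  = atan2(0.35612, -0.89743) = 158.356° → normalised to [0°, 360°): 158.356°.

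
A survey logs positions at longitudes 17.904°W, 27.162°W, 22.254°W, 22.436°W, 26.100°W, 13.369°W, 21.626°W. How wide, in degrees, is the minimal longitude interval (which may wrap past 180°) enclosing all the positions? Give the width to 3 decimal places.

Sort the longitudes: -27.162°, -26.100°, -22.436°, -22.254°, -21.626°, -17.904°, -13.369°.
Eastward gaps between consecutive values (wrapping around): 1.062°, 3.664°, 0.182°, 0.628°, 3.722°, 4.535°, 346.207°.
Largest gap = 346.207° ⇒ minimal covering band is its complement: 360° − 346.207° = 13.793°.
Band runs from -27.162° eastward to -13.369°.

13.793°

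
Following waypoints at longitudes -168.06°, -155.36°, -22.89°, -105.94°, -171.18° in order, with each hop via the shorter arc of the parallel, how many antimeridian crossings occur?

0

Leg 1: -168.06° → -155.36°, shortest Δλ = 12.7° (east) — does not cross 180°.
Leg 2: -155.36° → -22.89°, shortest Δλ = 132.47° (east) — does not cross 180°.
Leg 3: -22.89° → -105.94°, shortest Δλ = -83.05° (west) — does not cross 180°.
Leg 4: -105.94° → -171.18°, shortest Δλ = -65.24° (west) — does not cross 180°.
Total crossings: 0.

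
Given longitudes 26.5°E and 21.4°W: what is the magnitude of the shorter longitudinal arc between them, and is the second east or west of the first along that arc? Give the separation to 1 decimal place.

47.9° west

Raw difference: -21.4 − 26.5 = -47.9°.
Normalise into (−180°, 180°]: -47.9° stays -47.9°.
Negative ⇒ the second point lies to the west; separation 47.9°.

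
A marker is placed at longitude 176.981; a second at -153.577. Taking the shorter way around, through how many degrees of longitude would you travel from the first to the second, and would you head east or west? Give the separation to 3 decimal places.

29.442° east

Raw difference: -153.577 − 176.981 = -330.558°.
Normalise into (−180°, 180°]: -330.558° + 360° = 29.442°.
Positive ⇒ the second point lies to the east; separation 29.442°.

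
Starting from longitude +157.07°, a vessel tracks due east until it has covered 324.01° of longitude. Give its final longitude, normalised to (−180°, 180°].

Start at +157.07°; shift +324.01° → +481.08°.
+481.08° lies outside (−180°, 180°]; subtract 360° → +121.08°.

+121.08°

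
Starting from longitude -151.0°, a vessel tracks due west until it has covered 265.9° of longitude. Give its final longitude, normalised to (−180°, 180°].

Start at -151.0°; shift −265.9° → -416.9°.
-416.9° lies outside (−180°, 180°]; add 360° → -56.9°.

-56.9°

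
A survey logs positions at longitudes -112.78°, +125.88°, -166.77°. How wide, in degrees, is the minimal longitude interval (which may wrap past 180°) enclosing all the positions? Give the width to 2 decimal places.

Sort the longitudes: -166.77°, -112.78°, +125.88°.
Eastward gaps between consecutive values (wrapping around): 53.99°, 238.66°, 67.35°.
Largest gap = 238.66° ⇒ minimal covering band is its complement: 360° − 238.66° = 121.34°.
Band runs from +125.88° eastward to -112.78°, crossing the antimeridian.

121.34°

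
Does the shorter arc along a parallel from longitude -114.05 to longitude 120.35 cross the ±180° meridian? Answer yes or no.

Naïve |120.35 − -114.05| = 234.4° > 180°, so the shorter arc goes the other way round — across 180°.
Signed shortest Δλ = ((120.35 − -114.05 + 180) mod 360) − 180 = -125.6°.
Going west by 125.6° from -114.05° passes through 180° before reaching +120.35°.

Yes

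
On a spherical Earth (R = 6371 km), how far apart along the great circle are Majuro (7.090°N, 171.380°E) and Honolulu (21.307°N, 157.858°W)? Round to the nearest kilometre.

Δλ = -157.858 − 171.380 = -329.238°; wrapped into (−180°, 180°]: 30.762°.
Δφ = 21.307 − 7.090 = 14.217°.
a = sin²(Δφ/2) + cos φ₁ · cos φ₂ · sin²(Δλ/2) = 0.080354.
c = 2·atan2(√a, √(1−a)) = 0.57482 rad → d = 6371·c ≈ 3662.16 km.

3662 km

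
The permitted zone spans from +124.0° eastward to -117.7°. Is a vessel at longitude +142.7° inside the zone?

Yes

Band width going east from +124.0° to -117.7°: ((-117.7 − 124.0) mod 360) = 118.3°.
Offset of +142.7° east of the west edge: ((142.7 − 124.0) mod 360) = 18.7°.
18.7° ≤ 118.3° ⇒ inside.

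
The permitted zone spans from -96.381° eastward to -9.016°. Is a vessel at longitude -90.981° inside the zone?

Band width going east from -96.381° to -9.016°: ((-9.016 − -96.381) mod 360) = 87.365°.
Offset of -90.981° east of the west edge: ((-90.981 − -96.381) mod 360) = 5.400°.
5.400° ≤ 87.365° ⇒ inside.

Yes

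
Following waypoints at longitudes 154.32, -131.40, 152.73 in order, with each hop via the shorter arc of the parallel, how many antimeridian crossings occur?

2

Leg 1: +154.32° → -131.40°, shortest Δλ = 74.28° (east) — crosses 180°.
Leg 2: -131.40° → +152.73°, shortest Δλ = -75.87° (west) — crosses 180°.
Total crossings: 2.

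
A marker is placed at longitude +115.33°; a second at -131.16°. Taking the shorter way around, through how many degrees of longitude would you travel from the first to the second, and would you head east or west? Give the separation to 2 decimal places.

113.51° east

Raw difference: -131.16 − 115.33 = -246.49°.
Normalise into (−180°, 180°]: -246.49° + 360° = 113.51°.
Positive ⇒ the second point lies to the east; separation 113.51°.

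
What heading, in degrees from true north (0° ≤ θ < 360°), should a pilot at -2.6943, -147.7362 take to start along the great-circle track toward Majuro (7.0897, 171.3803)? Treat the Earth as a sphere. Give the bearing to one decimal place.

Δλ = 171.3803 − -147.7362 = 319.1165°; wrapped into (−180°, 180°]: -40.8835°.
θ = atan2( sin Δλ · cos φ₂ , cos φ₁ · sin φ₂ − sin φ₁ · cos φ₂ · cos Δλ )
  = atan2(-0.64952, 0.15855) = -76.282° → normalised to [0°, 360°): 283.718°.

283.7°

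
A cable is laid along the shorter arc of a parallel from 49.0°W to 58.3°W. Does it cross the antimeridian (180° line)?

No

Signed shortest Δλ = ((-58.3 − -49.0 + 180) mod 360) − 180 = -9.3°.
Going west by 9.3° from -49.0° reaches -58.3° without touching 180°.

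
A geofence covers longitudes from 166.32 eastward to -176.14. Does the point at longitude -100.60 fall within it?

Band width going east from +166.32° to -176.14°: ((-176.14 − 166.32) mod 360) = 17.54°.
Offset of -100.60° east of the west edge: ((-100.60 − 166.32) mod 360) = 93.08°.
93.08° > 17.54° ⇒ outside.

No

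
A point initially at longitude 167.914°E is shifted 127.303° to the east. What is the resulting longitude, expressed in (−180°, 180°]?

Start at +167.914°; shift +127.303° → +295.217°.
+295.217° lies outside (−180°, 180°]; subtract 360° → -64.783°.

64.783°W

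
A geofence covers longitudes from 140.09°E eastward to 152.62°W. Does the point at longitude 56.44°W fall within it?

No

Band width going east from +140.09° to -152.62°: ((-152.62 − 140.09) mod 360) = 67.29°.
Offset of -56.44° east of the west edge: ((-56.44 − 140.09) mod 360) = 163.47°.
163.47° > 67.29° ⇒ outside.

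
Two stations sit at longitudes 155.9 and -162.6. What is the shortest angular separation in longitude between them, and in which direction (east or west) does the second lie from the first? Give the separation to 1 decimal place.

41.5° east

Raw difference: -162.6 − 155.9 = -318.5°.
Normalise into (−180°, 180°]: -318.5° + 360° = 41.5°.
Positive ⇒ the second point lies to the east; separation 41.5°.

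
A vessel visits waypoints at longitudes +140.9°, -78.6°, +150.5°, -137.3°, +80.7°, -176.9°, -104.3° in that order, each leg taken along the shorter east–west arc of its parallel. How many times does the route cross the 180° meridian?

Leg 1: +140.9° → -78.6°, shortest Δλ = 140.5° (east) — crosses 180°.
Leg 2: -78.6° → +150.5°, shortest Δλ = -130.9° (west) — crosses 180°.
Leg 3: +150.5° → -137.3°, shortest Δλ = 72.2° (east) — crosses 180°.
Leg 4: -137.3° → +80.7°, shortest Δλ = -142.0° (west) — crosses 180°.
Leg 5: +80.7° → -176.9°, shortest Δλ = 102.4° (east) — crosses 180°.
Leg 6: -176.9° → -104.3°, shortest Δλ = 72.6° (east) — does not cross 180°.
Total crossings: 5.

5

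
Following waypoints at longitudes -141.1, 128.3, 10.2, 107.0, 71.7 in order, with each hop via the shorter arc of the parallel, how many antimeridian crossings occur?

Leg 1: -141.1° → +128.3°, shortest Δλ = -90.6° (west) — crosses 180°.
Leg 2: +128.3° → +10.2°, shortest Δλ = -118.1° (west) — does not cross 180°.
Leg 3: +10.2° → +107.0°, shortest Δλ = 96.8° (east) — does not cross 180°.
Leg 4: +107.0° → +71.7°, shortest Δλ = -35.3° (west) — does not cross 180°.
Total crossings: 1.

1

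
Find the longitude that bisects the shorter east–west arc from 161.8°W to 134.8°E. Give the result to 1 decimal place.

166.5°E

Signed shortest Δλ from -161.8° to +134.8° is -63.4°.
Midpoint longitude = -161.8° + (-63.4°)/2 = -161.8° − 31.7° = -193.5°.
Normalise into (−180°, 180°]: +166.5°.
(The naïve average (-161.8 + +134.8)/2 = -13.5° is on the wrong side of the globe.)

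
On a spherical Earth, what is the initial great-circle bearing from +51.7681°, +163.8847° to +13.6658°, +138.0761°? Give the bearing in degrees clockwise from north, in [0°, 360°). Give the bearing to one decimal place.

218.0°

Δλ = 138.0761 − 163.8847 = -25.8086°.
θ = atan2( sin Δλ · cos φ₂ , cos φ₁ · sin φ₂ − sin φ₁ · cos φ₂ · cos Δλ )
  = atan2(-0.42304, -0.54093) = -141.973° → normalised to [0°, 360°): 218.027°.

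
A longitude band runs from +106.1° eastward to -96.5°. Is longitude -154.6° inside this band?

Yes

Band width going east from +106.1° to -96.5°: ((-96.5 − 106.1) mod 360) = 157.4°.
Offset of -154.6° east of the west edge: ((-154.6 − 106.1) mod 360) = 99.3°.
99.3° ≤ 157.4° ⇒ inside.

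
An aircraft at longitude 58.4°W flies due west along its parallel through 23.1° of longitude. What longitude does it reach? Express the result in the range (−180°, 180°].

81.5°W

Start at -58.4°; shift −23.1° → -81.5°.
-81.5° already lies in (−180°, 180°].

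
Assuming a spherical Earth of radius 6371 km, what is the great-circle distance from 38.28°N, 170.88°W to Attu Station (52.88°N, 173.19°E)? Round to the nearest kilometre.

2033 km

Δλ = 173.19 − -170.88 = 344.07°; wrapped into (−180°, 180°]: -15.93°.
Δφ = 52.88 − 38.28 = 14.60°.
a = sin²(Δφ/2) + cos φ₁ · cos φ₂ · sin²(Δλ/2) = 0.025242.
c = 2·atan2(√a, √(1−a)) = 0.31910 rad → d = 6371·c ≈ 2033.01 km.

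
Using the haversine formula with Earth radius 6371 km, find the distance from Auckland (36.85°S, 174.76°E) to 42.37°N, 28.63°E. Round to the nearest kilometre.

Δλ = 28.63 − 174.76 = -146.13°.
Δφ = 42.37 − -36.85 = 79.22°.
a = sin²(Δφ/2) + cos φ₁ · cos φ₂ · sin²(Δλ/2) = 0.947519.
c = 2·atan2(√a, √(1−a)) = 2.67931 rad → d = 6371·c ≈ 17069.91 km.

17070 km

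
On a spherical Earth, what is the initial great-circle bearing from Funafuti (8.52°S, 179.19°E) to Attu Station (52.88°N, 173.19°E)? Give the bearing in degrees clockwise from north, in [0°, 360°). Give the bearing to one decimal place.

Δλ = 173.19 − 179.19 = -6.00°.
θ = atan2( sin Δλ · cos φ₂ , cos φ₁ · sin φ₂ − sin φ₁ · cos φ₂ · cos Δλ )
  = atan2(-0.06308, 0.87749) = -4.112° → normalised to [0°, 360°): 355.888°.

355.9°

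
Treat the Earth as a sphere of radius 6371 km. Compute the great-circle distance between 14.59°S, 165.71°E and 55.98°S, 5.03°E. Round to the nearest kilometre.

11963 km

Δλ = 5.03 − 165.71 = -160.68°.
Δφ = -55.98 − -14.59 = -41.39°.
a = sin²(Δφ/2) + cos φ₁ · cos φ₂ · sin²(Δλ/2) = 0.651082.
c = 2·atan2(√a, √(1−a)) = 1.87776 rad → d = 6371·c ≈ 11963.20 km.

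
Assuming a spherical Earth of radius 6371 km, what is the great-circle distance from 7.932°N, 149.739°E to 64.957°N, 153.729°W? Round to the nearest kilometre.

7687 km

Δλ = -153.729 − 149.739 = -303.468°; wrapped into (−180°, 180°]: 56.532°.
Δφ = 64.957 − 7.932 = 57.025°.
a = sin²(Δφ/2) + cos φ₁ · cos φ₂ · sin²(Δλ/2) = 0.321886.
c = 2·atan2(√a, √(1−a)) = 1.20657 rad → d = 6371·c ≈ 7687.05 km.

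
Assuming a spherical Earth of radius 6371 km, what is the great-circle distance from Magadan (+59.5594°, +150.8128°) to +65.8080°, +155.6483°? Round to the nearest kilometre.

737 km

Δλ = 155.6483 − 150.8128 = 4.8355°.
Δφ = 65.8080 − 59.5594 = 6.2486°.
a = sin²(Δφ/2) + cos φ₁ · cos φ₂ · sin²(Δλ/2) = 0.003340.
c = 2·atan2(√a, √(1−a)) = 0.11565 rad → d = 6371·c ≈ 736.80 km.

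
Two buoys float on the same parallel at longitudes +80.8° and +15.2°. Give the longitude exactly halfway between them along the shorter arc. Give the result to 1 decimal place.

+48.0°

Signed shortest Δλ from +80.8° to +15.2° is -65.6°.
Midpoint longitude = +80.8° + (-65.6°)/2 = +80.8° − 32.8° = +48.0°.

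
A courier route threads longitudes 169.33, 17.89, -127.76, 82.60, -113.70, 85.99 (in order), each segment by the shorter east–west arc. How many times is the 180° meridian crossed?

Leg 1: +169.33° → +17.89°, shortest Δλ = -151.44° (west) — does not cross 180°.
Leg 2: +17.89° → -127.76°, shortest Δλ = -145.65° (west) — does not cross 180°.
Leg 3: -127.76° → +82.60°, shortest Δλ = -149.64° (west) — crosses 180°.
Leg 4: +82.60° → -113.70°, shortest Δλ = 163.7° (east) — crosses 180°.
Leg 5: -113.70° → +85.99°, shortest Δλ = -160.31° (west) — crosses 180°.
Total crossings: 3.

3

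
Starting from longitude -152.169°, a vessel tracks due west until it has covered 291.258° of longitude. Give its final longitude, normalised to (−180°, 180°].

-83.427°

Start at -152.169°; shift −291.258° → -443.427°.
-443.427° lies outside (−180°, 180°]; add 360° → -83.427°.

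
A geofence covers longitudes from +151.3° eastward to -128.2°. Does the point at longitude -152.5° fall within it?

Band width going east from +151.3° to -128.2°: ((-128.2 − 151.3) mod 360) = 80.5°.
Offset of -152.5° east of the west edge: ((-152.5 − 151.3) mod 360) = 56.2°.
56.2° ≤ 80.5° ⇒ inside.

Yes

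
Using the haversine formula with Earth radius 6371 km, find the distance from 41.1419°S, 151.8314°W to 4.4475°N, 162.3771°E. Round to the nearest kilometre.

Δλ = 162.3771 − -151.8314 = 314.2085°; wrapped into (−180°, 180°]: -45.7915°.
Δφ = 4.4475 − -41.1419 = 45.5894°.
a = sin²(Δφ/2) + cos φ₁ · cos φ₂ · sin²(Δλ/2) = 0.263749.
c = 2·atan2(√a, √(1−a)) = 1.07867 rad → d = 6371·c ≈ 6872.20 km.

6872 km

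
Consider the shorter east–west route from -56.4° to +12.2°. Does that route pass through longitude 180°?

Signed shortest Δλ = ((12.2 − -56.4 + 180) mod 360) − 180 = 68.6°.
Going east by 68.6° from -56.4° reaches +12.2° without touching 180°.

No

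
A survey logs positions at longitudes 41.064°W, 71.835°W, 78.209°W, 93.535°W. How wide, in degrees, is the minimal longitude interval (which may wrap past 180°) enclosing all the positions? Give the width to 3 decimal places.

52.471°

Sort the longitudes: -93.535°, -78.209°, -71.835°, -41.064°.
Eastward gaps between consecutive values (wrapping around): 15.326°, 6.374°, 30.771°, 307.529°.
Largest gap = 307.529° ⇒ minimal covering band is its complement: 360° − 307.529° = 52.471°.
Band runs from -93.535° eastward to -41.064°.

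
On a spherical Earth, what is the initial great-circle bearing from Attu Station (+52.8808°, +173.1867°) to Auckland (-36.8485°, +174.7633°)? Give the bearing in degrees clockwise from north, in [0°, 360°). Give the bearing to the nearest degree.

Δλ = 174.7633 − 173.1867 = 1.5766°.
θ = atan2( sin Δλ · cos φ₂ , cos φ₁ · sin φ₂ − sin φ₁ · cos φ₂ · cos Δλ )
  = atan2(0.02202, -0.99975) = 178.738° → normalised to [0°, 360°): 178.738°.

179°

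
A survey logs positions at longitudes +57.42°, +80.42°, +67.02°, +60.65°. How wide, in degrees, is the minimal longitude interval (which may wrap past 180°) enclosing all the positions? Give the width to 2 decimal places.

Sort the longitudes: +57.42°, +60.65°, +67.02°, +80.42°.
Eastward gaps between consecutive values (wrapping around): 3.23°, 6.37°, 13.40°, 337.00°.
Largest gap = 337.00° ⇒ minimal covering band is its complement: 360° − 337.00° = 23.00°.
Band runs from +57.42° eastward to +80.42°.

23.00°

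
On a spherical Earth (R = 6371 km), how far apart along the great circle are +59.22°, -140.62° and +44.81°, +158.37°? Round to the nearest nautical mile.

2318 nmi

Δλ = 158.37 − -140.62 = 298.99°; wrapped into (−180°, 180°]: -61.01°.
Δφ = 44.81 − 59.22 = -14.41°.
a = sin²(Δφ/2) + cos φ₁ · cos φ₂ · sin²(Δλ/2) = 0.109279.
c = 2·atan2(√a, √(1−a)) = 0.67382 rad → d = 6371·c ≈ 4292.93 km ≈ 2317.99 nmi.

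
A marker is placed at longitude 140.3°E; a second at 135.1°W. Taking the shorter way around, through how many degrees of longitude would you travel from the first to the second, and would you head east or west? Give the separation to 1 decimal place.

Raw difference: -135.1 − 140.3 = -275.4°.
Normalise into (−180°, 180°]: -275.4° + 360° = 84.6°.
Positive ⇒ the second point lies to the east; separation 84.6°.

84.6° east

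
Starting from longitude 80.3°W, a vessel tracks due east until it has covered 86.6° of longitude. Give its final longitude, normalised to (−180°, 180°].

Start at -80.3°; shift +86.6° → +6.3°.
+6.3° already lies in (−180°, 180°].

6.3°E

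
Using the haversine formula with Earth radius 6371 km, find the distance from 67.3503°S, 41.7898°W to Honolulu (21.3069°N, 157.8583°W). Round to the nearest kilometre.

Δλ = -157.8583 − -41.7898 = -116.0685°.
Δφ = 21.3069 − -67.3503 = 88.6572°.
a = sin²(Δφ/2) + cos φ₁ · cos φ₂ · sin²(Δλ/2) = 0.746501.
c = 2·atan2(√a, √(1−a)) = 2.08633 rad → d = 6371·c ≈ 13292.02 km.

13292 km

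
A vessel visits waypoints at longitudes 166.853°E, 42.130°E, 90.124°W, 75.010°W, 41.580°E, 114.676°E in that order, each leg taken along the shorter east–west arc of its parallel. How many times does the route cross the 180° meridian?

0

Leg 1: +166.853° → +42.130°, shortest Δλ = -124.723° (west) — does not cross 180°.
Leg 2: +42.130° → -90.124°, shortest Δλ = -132.254° (west) — does not cross 180°.
Leg 3: -90.124° → -75.010°, shortest Δλ = 15.114° (east) — does not cross 180°.
Leg 4: -75.010° → +41.580°, shortest Δλ = 116.59° (east) — does not cross 180°.
Leg 5: +41.580° → +114.676°, shortest Δλ = 73.096° (east) — does not cross 180°.
Total crossings: 0.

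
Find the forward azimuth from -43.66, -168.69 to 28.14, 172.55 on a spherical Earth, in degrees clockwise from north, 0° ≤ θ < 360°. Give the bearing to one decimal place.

342.8°

Δλ = 172.55 − -168.69 = 341.24°; wrapped into (−180°, 180°]: -18.76°.
θ = atan2( sin Δλ · cos φ₂ , cos φ₁ · sin φ₂ − sin φ₁ · cos φ₂ · cos Δλ )
  = atan2(-0.28359, 0.91763) = -17.174° → normalised to [0°, 360°): 342.826°.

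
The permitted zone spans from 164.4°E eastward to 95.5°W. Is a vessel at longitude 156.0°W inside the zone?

Yes

Band width going east from +164.4° to -95.5°: ((-95.5 − 164.4) mod 360) = 100.1°.
Offset of -156.0° east of the west edge: ((-156.0 − 164.4) mod 360) = 39.6°.
39.6° ≤ 100.1° ⇒ inside.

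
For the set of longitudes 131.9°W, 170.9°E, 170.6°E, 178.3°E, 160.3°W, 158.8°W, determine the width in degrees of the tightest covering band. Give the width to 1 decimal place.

Sort the longitudes: -160.3°, -158.8°, -131.9°, +170.6°, +170.9°, +178.3°.
Eastward gaps between consecutive values (wrapping around): 1.5°, 26.9°, 302.5°, 0.3°, 7.4°, 21.4°.
Largest gap = 302.5° ⇒ minimal covering band is its complement: 360° − 302.5° = 57.5°.
Band runs from +170.6° eastward to -131.9°, crossing the antimeridian.

57.5°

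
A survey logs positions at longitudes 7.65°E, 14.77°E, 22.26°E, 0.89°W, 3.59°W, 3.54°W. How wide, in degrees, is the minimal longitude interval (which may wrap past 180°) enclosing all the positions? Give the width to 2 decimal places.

Sort the longitudes: -3.59°, -3.54°, -0.89°, +7.65°, +14.77°, +22.26°.
Eastward gaps between consecutive values (wrapping around): 0.05°, 2.65°, 8.54°, 7.12°, 7.49°, 334.15°.
Largest gap = 334.15° ⇒ minimal covering band is its complement: 360° − 334.15° = 25.85°.
Band runs from -3.59° eastward to +22.26°.

25.85°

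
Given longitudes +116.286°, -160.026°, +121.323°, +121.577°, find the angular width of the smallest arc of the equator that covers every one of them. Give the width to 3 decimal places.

83.688°

Sort the longitudes: -160.026°, +116.286°, +121.323°, +121.577°.
Eastward gaps between consecutive values (wrapping around): 276.312°, 5.037°, 0.254°, 78.397°.
Largest gap = 276.312° ⇒ minimal covering band is its complement: 360° − 276.312° = 83.688°.
Band runs from +116.286° eastward to -160.026°, crossing the antimeridian.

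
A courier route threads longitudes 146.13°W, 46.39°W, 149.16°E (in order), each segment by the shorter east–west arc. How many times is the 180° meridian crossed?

Leg 1: -146.13° → -46.39°, shortest Δλ = 99.74° (east) — does not cross 180°.
Leg 2: -46.39° → +149.16°, shortest Δλ = -164.45° (west) — crosses 180°.
Total crossings: 1.

1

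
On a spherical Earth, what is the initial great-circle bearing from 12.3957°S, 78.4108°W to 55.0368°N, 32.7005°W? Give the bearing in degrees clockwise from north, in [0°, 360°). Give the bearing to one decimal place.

24.8°

Δλ = -32.7005 − -78.4108 = 45.7103°.
θ = atan2( sin Δλ · cos φ₂ , cos φ₁ · sin φ₂ − sin φ₁ · cos φ₂ · cos Δλ )
  = atan2(0.41020, 0.88631) = 24.835° → normalised to [0°, 360°): 24.835°.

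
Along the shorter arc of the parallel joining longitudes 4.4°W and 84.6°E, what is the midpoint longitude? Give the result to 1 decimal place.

40.1°E

Signed shortest Δλ from -4.4° to +84.6° is +89.0°.
Midpoint longitude = -4.4° + (+89.0°)/2 = -4.4° + 44.5° = +40.1°.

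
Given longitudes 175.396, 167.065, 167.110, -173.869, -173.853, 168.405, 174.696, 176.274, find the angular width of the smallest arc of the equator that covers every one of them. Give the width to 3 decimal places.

Sort the longitudes: -173.869°, -173.853°, +167.065°, +167.110°, +168.405°, +174.696°, +175.396°, +176.274°.
Eastward gaps between consecutive values (wrapping around): 0.016°, 340.918°, 0.045°, 1.295°, 6.291°, 0.700°, 0.878°, 9.857°.
Largest gap = 340.918° ⇒ minimal covering band is its complement: 360° − 340.918° = 19.082°.
Band runs from +167.065° eastward to -173.853°, crossing the antimeridian.

19.082°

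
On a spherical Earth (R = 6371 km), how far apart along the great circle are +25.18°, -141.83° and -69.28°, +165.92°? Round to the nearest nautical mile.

6103 nmi

Δλ = 165.92 − -141.83 = 307.75°; wrapped into (−180°, 180°]: -52.25°.
Δφ = -69.28 − 25.18 = -94.46°.
a = sin²(Δφ/2) + cos φ₁ · cos φ₂ · sin²(Δλ/2) = 0.600962.
c = 2·atan2(√a, √(1−a)) = 1.77412 rad → d = 6371·c ≈ 11302.91 km ≈ 6103.08 nmi.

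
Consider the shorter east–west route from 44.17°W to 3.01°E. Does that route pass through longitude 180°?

No

Signed shortest Δλ = ((3.01 − -44.17 + 180) mod 360) − 180 = 47.18°.
Going east by 47.18° from -44.17° reaches +3.01° without touching 180°.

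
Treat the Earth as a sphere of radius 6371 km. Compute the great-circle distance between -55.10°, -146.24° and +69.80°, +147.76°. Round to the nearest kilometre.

Δλ = 147.76 − -146.24 = 294.00°; wrapped into (−180°, 180°]: -66.00°.
Δφ = 69.80 − -55.10 = 124.90°.
a = sin²(Δφ/2) + cos φ₁ · cos φ₂ · sin²(Δλ/2) = 0.844676.
c = 2·atan2(√a, √(1−a)) = 2.33139 rad → d = 6371·c ≈ 14853.28 km.

14853 km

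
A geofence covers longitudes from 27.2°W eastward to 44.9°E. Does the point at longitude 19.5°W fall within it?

Yes

Band width going east from -27.2° to +44.9°: ((44.9 − -27.2) mod 360) = 72.1°.
Offset of -19.5° east of the west edge: ((-19.5 − -27.2) mod 360) = 7.7°.
7.7° ≤ 72.1° ⇒ inside.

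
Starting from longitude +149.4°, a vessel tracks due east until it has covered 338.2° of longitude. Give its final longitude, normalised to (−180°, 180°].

Start at +149.4°; shift +338.2° → +487.6°.
+487.6° lies outside (−180°, 180°]; subtract 360° → +127.6°.

+127.6°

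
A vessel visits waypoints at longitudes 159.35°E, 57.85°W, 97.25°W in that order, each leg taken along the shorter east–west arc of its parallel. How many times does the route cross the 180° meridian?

Leg 1: +159.35° → -57.85°, shortest Δλ = 142.8° (east) — crosses 180°.
Leg 2: -57.85° → -97.25°, shortest Δλ = -39.4° (west) — does not cross 180°.
Total crossings: 1.

1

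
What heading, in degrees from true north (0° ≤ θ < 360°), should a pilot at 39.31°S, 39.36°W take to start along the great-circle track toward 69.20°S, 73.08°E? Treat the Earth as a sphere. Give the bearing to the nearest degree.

158°

Δλ = 73.08 − -39.36 = 112.44°.
θ = atan2( sin Δλ · cos φ₂ , cos φ₁ · sin φ₂ − sin φ₁ · cos φ₂ · cos Δλ )
  = atan2(0.32822, -0.80918) = 157.922° → normalised to [0°, 360°): 157.922°.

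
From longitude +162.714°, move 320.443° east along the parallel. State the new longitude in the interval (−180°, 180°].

+123.157°

Start at +162.714°; shift +320.443° → +483.157°.
+483.157° lies outside (−180°, 180°]; subtract 360° → +123.157°.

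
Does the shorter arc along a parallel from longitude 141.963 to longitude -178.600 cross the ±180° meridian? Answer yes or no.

Naïve |-178.600 − 141.963| = 320.563° > 180°, so the shorter arc goes the other way round — across 180°.
Signed shortest Δλ = ((-178.600 − 141.963 + 180) mod 360) − 180 = 39.437°.
Going east by 39.437° from +141.963° passes through 180° before reaching -178.600°.

Yes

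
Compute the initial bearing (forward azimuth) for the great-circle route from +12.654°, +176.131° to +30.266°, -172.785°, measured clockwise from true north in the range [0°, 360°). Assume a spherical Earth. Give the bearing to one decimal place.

Δλ = -172.785 − 176.131 = -348.916°; wrapped into (−180°, 180°]: 11.084°.
θ = atan2( sin Δλ · cos φ₂ , cos φ₁ · sin φ₂ − sin φ₁ · cos φ₂ · cos Δλ )
  = atan2(0.16604, 0.30610) = 28.478° → normalised to [0°, 360°): 28.478°.

28.5°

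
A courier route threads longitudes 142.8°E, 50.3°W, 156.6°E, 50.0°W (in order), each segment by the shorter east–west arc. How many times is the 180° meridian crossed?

3

Leg 1: +142.8° → -50.3°, shortest Δλ = 166.9° (east) — crosses 180°.
Leg 2: -50.3° → +156.6°, shortest Δλ = -153.1° (west) — crosses 180°.
Leg 3: +156.6° → -50.0°, shortest Δλ = 153.4° (east) — crosses 180°.
Total crossings: 3.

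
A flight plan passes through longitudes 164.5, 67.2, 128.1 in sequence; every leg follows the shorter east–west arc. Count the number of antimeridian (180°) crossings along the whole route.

0

Leg 1: +164.5° → +67.2°, shortest Δλ = -97.3° (west) — does not cross 180°.
Leg 2: +67.2° → +128.1°, shortest Δλ = 60.9° (east) — does not cross 180°.
Total crossings: 0.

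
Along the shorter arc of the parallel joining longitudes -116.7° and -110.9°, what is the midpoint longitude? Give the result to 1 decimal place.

-113.8°

Signed shortest Δλ from -116.7° to -110.9° is +5.8°.
Midpoint longitude = -116.7° + (+5.8°)/2 = -116.7° + 2.9° = -113.8°.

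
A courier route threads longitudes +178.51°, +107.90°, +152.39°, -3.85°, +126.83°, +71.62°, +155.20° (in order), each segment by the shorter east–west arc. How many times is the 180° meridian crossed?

0

Leg 1: +178.51° → +107.90°, shortest Δλ = -70.61° (west) — does not cross 180°.
Leg 2: +107.90° → +152.39°, shortest Δλ = 44.49° (east) — does not cross 180°.
Leg 3: +152.39° → -3.85°, shortest Δλ = -156.24° (west) — does not cross 180°.
Leg 4: -3.85° → +126.83°, shortest Δλ = 130.68° (east) — does not cross 180°.
Leg 5: +126.83° → +71.62°, shortest Δλ = -55.21° (west) — does not cross 180°.
Leg 6: +71.62° → +155.20°, shortest Δλ = 83.58° (east) — does not cross 180°.
Total crossings: 0.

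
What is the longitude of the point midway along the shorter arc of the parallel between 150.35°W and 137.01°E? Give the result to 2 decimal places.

173.33°E

Signed shortest Δλ from -150.35° to +137.01° is -72.64°.
Midpoint longitude = -150.35° + (-72.64°)/2 = -150.35° − 36.32° = -186.67°.
Normalise into (−180°, 180°]: +173.33°.
(The naïve average (-150.35 + +137.01)/2 = -6.67° is on the wrong side of the globe.)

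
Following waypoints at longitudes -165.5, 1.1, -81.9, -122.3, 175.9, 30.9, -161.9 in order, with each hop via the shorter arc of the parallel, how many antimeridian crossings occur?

Leg 1: -165.5° → +1.1°, shortest Δλ = 166.6° (east) — does not cross 180°.
Leg 2: +1.1° → -81.9°, shortest Δλ = -83.0° (west) — does not cross 180°.
Leg 3: -81.9° → -122.3°, shortest Δλ = -40.4° (west) — does not cross 180°.
Leg 4: -122.3° → +175.9°, shortest Δλ = -61.8° (west) — crosses 180°.
Leg 5: +175.9° → +30.9°, shortest Δλ = -145.0° (west) — does not cross 180°.
Leg 6: +30.9° → -161.9°, shortest Δλ = 167.2° (east) — crosses 180°.
Total crossings: 2.

2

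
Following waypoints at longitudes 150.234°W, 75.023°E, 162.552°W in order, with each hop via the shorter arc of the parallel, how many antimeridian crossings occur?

Leg 1: -150.234° → +75.023°, shortest Δλ = -134.743° (west) — crosses 180°.
Leg 2: +75.023° → -162.552°, shortest Δλ = 122.425° (east) — crosses 180°.
Total crossings: 2.

2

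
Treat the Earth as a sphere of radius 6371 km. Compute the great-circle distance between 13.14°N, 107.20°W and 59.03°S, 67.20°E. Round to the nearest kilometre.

Δλ = 67.20 − -107.20 = 174.40°.
Δφ = -59.03 − 13.14 = -72.17°.
a = sin²(Δφ/2) + cos φ₁ · cos φ₂ · sin²(Δλ/2) = 0.846823.
c = 2·atan2(√a, √(1−a)) = 2.33734 rad → d = 6371·c ≈ 14891.16 km.

14891 km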